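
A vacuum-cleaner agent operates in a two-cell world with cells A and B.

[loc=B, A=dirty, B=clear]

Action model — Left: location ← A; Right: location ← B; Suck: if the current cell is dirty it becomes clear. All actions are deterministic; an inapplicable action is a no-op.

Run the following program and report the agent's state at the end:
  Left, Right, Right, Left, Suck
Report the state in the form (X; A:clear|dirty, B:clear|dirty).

(A; A:clear, B:clear)

[1] after Left: (A; A:dirty, B:clear)
[2] after Right: (B; A:dirty, B:clear)
[3] after Right: (B; A:dirty, B:clear)
[4] after Left: (A; A:dirty, B:clear)
[5] after Suck: (A; A:clear, B:clear)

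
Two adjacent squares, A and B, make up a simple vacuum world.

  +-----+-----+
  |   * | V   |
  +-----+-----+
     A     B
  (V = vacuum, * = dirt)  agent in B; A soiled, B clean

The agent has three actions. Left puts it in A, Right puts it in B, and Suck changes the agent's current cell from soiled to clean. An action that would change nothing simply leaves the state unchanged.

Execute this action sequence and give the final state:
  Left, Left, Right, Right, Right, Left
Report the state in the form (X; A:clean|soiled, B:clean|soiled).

(A; A:soiled, B:clean)

1. Left → (A; A:soiled, B:clean)
2. Left → (A; A:soiled, B:clean)
3. Right → (B; A:soiled, B:clean)
4. Right → (B; A:soiled, B:clean)
5. Right → (B; A:soiled, B:clean)
6. Left → (A; A:soiled, B:clean)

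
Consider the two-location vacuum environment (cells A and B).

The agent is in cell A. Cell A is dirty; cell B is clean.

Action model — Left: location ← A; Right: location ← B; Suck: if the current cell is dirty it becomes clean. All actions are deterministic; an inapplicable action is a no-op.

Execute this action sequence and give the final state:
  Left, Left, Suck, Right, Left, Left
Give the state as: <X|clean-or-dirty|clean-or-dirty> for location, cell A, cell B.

<A|clean|clean>

t=1 Left ⇒ <A|dirty|clean>
t=2 Left ⇒ <A|dirty|clean>
t=3 Suck ⇒ <A|clean|clean>
t=4 Right ⇒ <B|clean|clean>
t=5 Left ⇒ <A|clean|clean>
t=6 Left ⇒ <A|clean|clean>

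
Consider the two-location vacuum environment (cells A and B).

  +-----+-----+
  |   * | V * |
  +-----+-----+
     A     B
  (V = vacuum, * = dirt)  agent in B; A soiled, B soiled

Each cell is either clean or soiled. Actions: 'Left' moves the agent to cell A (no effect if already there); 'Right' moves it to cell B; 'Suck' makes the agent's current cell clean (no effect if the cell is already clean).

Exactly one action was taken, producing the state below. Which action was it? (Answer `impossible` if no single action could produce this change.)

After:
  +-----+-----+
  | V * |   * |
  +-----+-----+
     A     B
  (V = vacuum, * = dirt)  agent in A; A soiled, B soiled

Left

try  Left: loc=A A=soiled B=soiled  ← match
try Right: loc=B A=soiled B=soiled
try  Suck: loc=B A=soiled B=clean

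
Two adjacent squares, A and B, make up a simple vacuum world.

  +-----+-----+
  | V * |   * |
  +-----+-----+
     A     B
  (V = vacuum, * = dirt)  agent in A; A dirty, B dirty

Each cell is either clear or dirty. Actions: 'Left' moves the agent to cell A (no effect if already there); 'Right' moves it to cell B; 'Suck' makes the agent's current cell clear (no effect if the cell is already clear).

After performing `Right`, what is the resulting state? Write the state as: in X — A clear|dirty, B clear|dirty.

in B — A dirty, B dirty

start: in A — A dirty, B dirty
step 1/1 (Right): in B — A dirty, B dirty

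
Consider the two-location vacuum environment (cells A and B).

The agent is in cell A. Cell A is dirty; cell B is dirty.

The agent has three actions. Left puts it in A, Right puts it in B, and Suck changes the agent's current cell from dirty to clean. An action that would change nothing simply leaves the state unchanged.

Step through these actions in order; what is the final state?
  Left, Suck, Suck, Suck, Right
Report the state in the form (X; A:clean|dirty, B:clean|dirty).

(B; A:clean, B:dirty)

Left (#1): (A; A:dirty, B:dirty)
Suck (#2): (A; A:clean, B:dirty)
Suck (#3): (A; A:clean, B:dirty)
Suck (#4): (A; A:clean, B:dirty)
Right (#5): (B; A:clean, B:dirty)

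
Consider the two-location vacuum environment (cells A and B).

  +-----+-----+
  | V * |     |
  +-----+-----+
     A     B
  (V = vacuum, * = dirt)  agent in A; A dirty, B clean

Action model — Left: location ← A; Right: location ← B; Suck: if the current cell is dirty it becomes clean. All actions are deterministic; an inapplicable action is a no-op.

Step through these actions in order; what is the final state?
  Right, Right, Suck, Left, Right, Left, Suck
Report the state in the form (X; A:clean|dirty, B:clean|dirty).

1) do Right; now (B; A:dirty, B:clean)
2) do Right; now (B; A:dirty, B:clean)
3) do Suck; now (B; A:dirty, B:clean)
4) do Left; now (A; A:dirty, B:clean)
5) do Right; now (B; A:dirty, B:clean)
6) do Left; now (A; A:dirty, B:clean)
7) do Suck; now (A; A:clean, B:clean)

(A; A:clean, B:clean)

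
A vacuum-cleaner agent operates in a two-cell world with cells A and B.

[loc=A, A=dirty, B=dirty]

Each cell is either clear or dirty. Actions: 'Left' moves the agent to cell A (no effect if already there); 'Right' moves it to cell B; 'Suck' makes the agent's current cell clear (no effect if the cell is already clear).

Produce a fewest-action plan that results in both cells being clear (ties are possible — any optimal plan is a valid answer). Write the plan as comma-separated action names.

Suck, Right, Suck

t=1 Suck ⇒ in A — A clear, B dirty
t=2 Right ⇒ in B — A clear, B dirty
t=3 Suck ⇒ in B — A clear, B clear
min 3: Suck A + move + Suck B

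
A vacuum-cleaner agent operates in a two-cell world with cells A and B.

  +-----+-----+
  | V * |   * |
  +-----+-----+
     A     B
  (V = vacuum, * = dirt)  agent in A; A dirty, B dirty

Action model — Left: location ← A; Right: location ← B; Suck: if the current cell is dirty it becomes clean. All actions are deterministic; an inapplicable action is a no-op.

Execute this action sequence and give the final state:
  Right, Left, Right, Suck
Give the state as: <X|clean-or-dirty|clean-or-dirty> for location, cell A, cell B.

1. Right → <B|dirty|dirty>
2. Left → <A|dirty|dirty>
3. Right → <B|dirty|dirty>
4. Suck → <B|dirty|clean>

<B|dirty|clean>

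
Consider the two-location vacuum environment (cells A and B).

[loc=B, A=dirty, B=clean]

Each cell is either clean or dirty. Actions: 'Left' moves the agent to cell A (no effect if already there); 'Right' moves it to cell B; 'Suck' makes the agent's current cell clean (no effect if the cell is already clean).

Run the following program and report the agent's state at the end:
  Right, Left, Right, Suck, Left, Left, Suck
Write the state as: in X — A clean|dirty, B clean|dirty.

1) do Right; now in B — A dirty, B clean
2) do Left; now in A — A dirty, B clean
3) do Right; now in B — A dirty, B clean
4) do Suck; now in B — A dirty, B clean
5) do Left; now in A — A dirty, B clean
6) do Left; now in A — A dirty, B clean
7) do Suck; now in A — A clean, B clean

in A — A clean, B clean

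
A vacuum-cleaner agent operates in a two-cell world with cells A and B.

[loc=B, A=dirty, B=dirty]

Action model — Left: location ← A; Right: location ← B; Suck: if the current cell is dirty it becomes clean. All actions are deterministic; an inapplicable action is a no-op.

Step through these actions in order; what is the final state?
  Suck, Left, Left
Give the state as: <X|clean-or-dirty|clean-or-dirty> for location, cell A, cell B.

[1] after Suck: <B|dirty|clean>
[2] after Left: <A|dirty|clean>
[3] after Left: <A|dirty|clean>

<A|dirty|clean>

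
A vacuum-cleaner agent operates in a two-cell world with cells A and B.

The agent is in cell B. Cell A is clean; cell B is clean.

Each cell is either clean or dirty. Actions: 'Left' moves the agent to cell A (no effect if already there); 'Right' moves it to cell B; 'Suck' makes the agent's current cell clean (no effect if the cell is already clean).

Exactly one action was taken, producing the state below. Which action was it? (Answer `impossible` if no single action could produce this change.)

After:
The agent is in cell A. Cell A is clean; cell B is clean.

Left

try  Left: (A; A:clean, B:clean)  ← match
try Right: (B; A:clean, B:clean)
try  Suck: (B; A:clean, B:clean)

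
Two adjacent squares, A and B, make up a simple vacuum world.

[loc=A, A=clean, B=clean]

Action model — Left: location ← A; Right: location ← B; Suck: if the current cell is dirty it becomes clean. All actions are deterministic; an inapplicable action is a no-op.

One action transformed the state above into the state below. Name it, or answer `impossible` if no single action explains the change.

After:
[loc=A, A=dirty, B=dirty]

try  Left: (A; A:clean, B:clean)
try Right: (B; A:clean, B:clean)
try  Suck: (A; A:clean, B:clean)
no single action produces the after-state

impossible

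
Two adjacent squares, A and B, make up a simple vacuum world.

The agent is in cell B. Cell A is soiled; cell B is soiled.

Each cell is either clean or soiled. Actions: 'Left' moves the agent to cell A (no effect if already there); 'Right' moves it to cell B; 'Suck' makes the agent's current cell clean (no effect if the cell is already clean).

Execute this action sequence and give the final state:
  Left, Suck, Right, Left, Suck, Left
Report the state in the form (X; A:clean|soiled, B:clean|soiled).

(A; A:clean, B:soiled)

1. Left → (A; A:soiled, B:soiled)
2. Suck → (A; A:clean, B:soiled)
3. Right → (B; A:clean, B:soiled)
4. Left → (A; A:clean, B:soiled)
5. Suck → (A; A:clean, B:soiled)
6. Left → (A; A:clean, B:soiled)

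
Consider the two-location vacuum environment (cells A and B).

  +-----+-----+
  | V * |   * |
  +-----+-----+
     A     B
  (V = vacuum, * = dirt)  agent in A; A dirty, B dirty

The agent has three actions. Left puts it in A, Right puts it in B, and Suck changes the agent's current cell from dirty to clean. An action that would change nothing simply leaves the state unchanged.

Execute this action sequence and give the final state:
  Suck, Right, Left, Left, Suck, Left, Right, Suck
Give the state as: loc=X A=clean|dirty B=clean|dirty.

t=1 Suck ⇒ loc=A A=clean B=dirty
t=2 Right ⇒ loc=B A=clean B=dirty
t=3 Left ⇒ loc=A A=clean B=dirty
t=4 Left ⇒ loc=A A=clean B=dirty
t=5 Suck ⇒ loc=A A=clean B=dirty
t=6 Left ⇒ loc=A A=clean B=dirty
t=7 Right ⇒ loc=B A=clean B=dirty
t=8 Suck ⇒ loc=B A=clean B=clean

loc=B A=clean B=clean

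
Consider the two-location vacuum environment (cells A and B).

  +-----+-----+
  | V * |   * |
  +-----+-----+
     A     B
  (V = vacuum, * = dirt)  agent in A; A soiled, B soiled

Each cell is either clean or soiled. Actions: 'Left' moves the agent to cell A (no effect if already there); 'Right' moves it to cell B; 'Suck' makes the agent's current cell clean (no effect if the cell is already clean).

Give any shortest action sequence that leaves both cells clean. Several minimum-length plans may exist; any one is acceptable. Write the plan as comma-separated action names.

step 1/3 (Suck): (A; A:clean, B:soiled)
step 2/3 (Right): (B; A:clean, B:soiled)
step 3/3 (Suck): (B; A:clean, B:clean)
min 3: Suck A + move + Suck B

Suck, Right, Suck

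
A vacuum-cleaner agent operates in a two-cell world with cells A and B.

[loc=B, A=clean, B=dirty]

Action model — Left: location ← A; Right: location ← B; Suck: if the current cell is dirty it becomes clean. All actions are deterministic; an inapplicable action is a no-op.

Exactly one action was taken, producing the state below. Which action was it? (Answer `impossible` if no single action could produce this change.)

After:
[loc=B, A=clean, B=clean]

Suck

try  Left: <A|clean|dirty>
try Right: <B|clean|dirty>
try  Suck: <B|clean|clean>  ← match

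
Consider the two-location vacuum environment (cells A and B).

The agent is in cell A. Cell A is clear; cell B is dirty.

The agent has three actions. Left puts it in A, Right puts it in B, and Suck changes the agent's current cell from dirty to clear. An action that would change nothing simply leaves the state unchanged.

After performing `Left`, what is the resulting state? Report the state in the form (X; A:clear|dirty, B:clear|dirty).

start: (A; A:clear, B:dirty)
[1] after Left: (A; A:clear, B:dirty)

(A; A:clear, B:dirty)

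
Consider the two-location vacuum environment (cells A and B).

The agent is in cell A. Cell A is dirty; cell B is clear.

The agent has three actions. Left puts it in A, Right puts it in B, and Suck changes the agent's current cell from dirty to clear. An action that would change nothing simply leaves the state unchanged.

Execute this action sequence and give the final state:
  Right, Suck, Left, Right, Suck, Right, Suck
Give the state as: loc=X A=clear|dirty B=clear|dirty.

loc=B A=dirty B=clear

1. Right → loc=B A=dirty B=clear
2. Suck → loc=B A=dirty B=clear
3. Left → loc=A A=dirty B=clear
4. Right → loc=B A=dirty B=clear
5. Suck → loc=B A=dirty B=clear
6. Right → loc=B A=dirty B=clear
7. Suck → loc=B A=dirty B=clear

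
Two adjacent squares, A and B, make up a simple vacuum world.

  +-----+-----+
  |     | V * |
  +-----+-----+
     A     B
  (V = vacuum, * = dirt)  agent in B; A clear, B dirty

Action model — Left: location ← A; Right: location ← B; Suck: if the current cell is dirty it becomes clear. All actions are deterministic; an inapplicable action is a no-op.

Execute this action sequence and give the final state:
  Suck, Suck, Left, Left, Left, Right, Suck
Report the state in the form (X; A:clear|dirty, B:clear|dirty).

(B; A:clear, B:clear)

Suck (#1): (B; A:clear, B:clear)
Suck (#2): (B; A:clear, B:clear)
Left (#3): (A; A:clear, B:clear)
Left (#4): (A; A:clear, B:clear)
Left (#5): (A; A:clear, B:clear)
Right (#6): (B; A:clear, B:clear)
Suck (#7): (B; A:clear, B:clear)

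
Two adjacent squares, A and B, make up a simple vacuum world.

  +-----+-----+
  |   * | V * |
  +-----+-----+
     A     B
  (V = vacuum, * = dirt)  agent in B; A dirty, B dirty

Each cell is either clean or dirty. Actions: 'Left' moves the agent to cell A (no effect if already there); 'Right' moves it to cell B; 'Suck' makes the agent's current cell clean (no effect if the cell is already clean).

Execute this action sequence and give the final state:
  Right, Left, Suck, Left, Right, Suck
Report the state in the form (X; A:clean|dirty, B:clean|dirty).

(B; A:clean, B:clean)

step 1/6 (Right): (B; A:dirty, B:dirty)
step 2/6 (Left): (A; A:dirty, B:dirty)
step 3/6 (Suck): (A; A:clean, B:dirty)
step 4/6 (Left): (A; A:clean, B:dirty)
step 5/6 (Right): (B; A:clean, B:dirty)
step 6/6 (Suck): (B; A:clean, B:clean)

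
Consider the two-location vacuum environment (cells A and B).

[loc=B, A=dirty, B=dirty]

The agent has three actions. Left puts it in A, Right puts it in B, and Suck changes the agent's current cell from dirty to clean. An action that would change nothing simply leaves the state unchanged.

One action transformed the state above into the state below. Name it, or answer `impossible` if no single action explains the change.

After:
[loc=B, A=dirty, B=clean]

try  Left: <A|dirty|dirty>
try Right: <B|dirty|dirty>
try  Suck: <B|dirty|clean>  ← match

Suck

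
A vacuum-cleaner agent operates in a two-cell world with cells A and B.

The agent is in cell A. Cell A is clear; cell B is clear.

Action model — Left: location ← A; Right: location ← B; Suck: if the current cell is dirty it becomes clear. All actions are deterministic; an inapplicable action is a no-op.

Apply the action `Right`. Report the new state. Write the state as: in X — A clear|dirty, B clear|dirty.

in B — A clear, B clear

start: in A — A clear, B clear
t=1 Right ⇒ in B — A clear, B clear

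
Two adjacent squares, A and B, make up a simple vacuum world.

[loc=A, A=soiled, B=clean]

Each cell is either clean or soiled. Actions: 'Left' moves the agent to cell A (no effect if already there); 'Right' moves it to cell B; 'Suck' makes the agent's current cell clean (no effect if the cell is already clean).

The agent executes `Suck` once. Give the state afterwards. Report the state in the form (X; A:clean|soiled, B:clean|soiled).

(A; A:clean, B:clean)

start: (A; A:soiled, B:clean)
1) do Suck; now (A; A:clean, B:clean)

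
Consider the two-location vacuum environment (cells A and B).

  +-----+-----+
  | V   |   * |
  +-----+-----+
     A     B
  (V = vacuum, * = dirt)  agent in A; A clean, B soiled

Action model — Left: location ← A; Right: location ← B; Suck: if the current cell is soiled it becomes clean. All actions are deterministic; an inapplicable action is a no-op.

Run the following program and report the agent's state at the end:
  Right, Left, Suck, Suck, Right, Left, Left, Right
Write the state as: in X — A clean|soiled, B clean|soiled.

in B — A clean, B soiled

1) do Right; now in B — A clean, B soiled
2) do Left; now in A — A clean, B soiled
3) do Suck; now in A — A clean, B soiled
4) do Suck; now in A — A clean, B soiled
5) do Right; now in B — A clean, B soiled
6) do Left; now in A — A clean, B soiled
7) do Left; now in A — A clean, B soiled
8) do Right; now in B — A clean, B soiled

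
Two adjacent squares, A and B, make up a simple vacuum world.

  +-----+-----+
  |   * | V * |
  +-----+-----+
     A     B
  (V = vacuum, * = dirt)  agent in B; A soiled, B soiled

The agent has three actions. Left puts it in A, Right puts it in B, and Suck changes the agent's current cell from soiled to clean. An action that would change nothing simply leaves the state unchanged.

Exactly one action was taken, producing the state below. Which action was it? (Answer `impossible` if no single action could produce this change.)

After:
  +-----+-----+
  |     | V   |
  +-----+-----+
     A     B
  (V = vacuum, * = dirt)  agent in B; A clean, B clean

try  Left: <A|soiled|soiled>
try Right: <B|soiled|soiled>
try  Suck: <B|soiled|clean>
no single action produces the after-state

impossible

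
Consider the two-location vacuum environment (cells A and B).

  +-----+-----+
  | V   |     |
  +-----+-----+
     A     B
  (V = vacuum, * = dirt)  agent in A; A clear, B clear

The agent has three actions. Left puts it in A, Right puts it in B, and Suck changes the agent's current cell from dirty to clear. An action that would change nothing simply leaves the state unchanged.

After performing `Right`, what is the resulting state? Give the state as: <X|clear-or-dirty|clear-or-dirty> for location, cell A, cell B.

<B|clear|clear>

start: <A|clear|clear>
1) do Right; now <B|clear|clear>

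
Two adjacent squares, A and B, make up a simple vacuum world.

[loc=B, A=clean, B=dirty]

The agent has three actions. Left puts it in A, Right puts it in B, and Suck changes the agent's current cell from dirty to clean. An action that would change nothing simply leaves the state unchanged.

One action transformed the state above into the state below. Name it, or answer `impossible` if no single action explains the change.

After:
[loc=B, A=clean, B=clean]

Suck

try  Left: <A|clean|dirty>
try Right: <B|clean|dirty>
try  Suck: <B|clean|clean>  ← match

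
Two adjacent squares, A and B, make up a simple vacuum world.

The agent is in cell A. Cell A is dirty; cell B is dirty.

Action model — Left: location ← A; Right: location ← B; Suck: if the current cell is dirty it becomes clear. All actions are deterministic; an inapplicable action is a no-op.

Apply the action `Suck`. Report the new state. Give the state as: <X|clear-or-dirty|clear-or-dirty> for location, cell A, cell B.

<A|clear|dirty>

start: <A|dirty|dirty>
Suck (#1): <A|clear|dirty>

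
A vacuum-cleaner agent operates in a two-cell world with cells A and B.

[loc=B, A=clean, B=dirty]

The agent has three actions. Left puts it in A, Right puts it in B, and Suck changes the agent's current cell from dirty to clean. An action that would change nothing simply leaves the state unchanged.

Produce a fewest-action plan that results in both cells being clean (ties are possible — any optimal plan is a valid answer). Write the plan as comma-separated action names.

Suck

t=1 Suck ⇒ (B; A:clean, B:clean)
min 1: B is dirty, one Suck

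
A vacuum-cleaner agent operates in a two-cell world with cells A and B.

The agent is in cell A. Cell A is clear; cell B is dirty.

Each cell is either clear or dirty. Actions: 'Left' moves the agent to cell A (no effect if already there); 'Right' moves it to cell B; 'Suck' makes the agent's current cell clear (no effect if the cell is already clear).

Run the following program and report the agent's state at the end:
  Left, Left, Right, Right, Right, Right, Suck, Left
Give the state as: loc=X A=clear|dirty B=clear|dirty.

loc=A A=clear B=clear

1) do Left; now loc=A A=clear B=dirty
2) do Left; now loc=A A=clear B=dirty
3) do Right; now loc=B A=clear B=dirty
4) do Right; now loc=B A=clear B=dirty
5) do Right; now loc=B A=clear B=dirty
6) do Right; now loc=B A=clear B=dirty
7) do Suck; now loc=B A=clear B=clear
8) do Left; now loc=A A=clear B=clear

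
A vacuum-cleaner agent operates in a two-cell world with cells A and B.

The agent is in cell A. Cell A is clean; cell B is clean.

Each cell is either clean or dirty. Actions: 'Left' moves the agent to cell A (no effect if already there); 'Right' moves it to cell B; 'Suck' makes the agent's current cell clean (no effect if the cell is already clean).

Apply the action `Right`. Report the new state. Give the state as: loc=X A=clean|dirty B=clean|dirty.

start: loc=A A=clean B=clean
step 1/1 (Right): loc=B A=clean B=clean

loc=B A=clean B=clean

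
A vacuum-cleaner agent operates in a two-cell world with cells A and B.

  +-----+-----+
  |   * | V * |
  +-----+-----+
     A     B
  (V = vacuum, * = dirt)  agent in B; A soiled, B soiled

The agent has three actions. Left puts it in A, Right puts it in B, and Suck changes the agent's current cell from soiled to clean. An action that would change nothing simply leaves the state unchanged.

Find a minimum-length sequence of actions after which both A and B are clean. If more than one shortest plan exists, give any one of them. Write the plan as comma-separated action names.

1) do Suck; now <B|soiled|clean>
2) do Left; now <A|soiled|clean>
3) do Suck; now <A|clean|clean>
min 3: Suck B + move + Suck A

Suck, Left, Suck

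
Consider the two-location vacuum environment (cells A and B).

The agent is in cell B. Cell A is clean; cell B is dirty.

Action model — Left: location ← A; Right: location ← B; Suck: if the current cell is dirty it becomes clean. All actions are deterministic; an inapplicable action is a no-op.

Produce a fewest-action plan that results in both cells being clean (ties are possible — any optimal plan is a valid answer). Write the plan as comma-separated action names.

1) do Suck; now (B; A:clean, B:clean)
min 1: B is dirty, one Suck

Suck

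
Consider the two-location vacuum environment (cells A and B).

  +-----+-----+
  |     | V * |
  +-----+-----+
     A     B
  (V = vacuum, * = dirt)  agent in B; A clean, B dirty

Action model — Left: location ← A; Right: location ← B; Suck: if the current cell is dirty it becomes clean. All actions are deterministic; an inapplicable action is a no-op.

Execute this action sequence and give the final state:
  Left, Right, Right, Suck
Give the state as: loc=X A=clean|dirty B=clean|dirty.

loc=B A=clean B=clean

1) do Left; now loc=A A=clean B=dirty
2) do Right; now loc=B A=clean B=dirty
3) do Right; now loc=B A=clean B=dirty
4) do Suck; now loc=B A=clean B=clean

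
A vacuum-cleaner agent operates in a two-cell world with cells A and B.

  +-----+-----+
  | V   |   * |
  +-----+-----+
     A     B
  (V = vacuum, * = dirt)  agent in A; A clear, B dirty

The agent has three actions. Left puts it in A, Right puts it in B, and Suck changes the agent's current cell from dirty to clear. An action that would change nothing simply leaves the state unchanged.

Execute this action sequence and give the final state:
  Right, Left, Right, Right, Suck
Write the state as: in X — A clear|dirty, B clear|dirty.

1. Right → in B — A clear, B dirty
2. Left → in A — A clear, B dirty
3. Right → in B — A clear, B dirty
4. Right → in B — A clear, B dirty
5. Suck → in B — A clear, B clear

in B — A clear, B clear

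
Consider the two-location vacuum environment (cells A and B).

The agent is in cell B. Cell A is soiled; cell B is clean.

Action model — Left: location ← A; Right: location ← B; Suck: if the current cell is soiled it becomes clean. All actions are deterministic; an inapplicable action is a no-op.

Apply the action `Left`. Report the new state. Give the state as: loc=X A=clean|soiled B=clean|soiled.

loc=A A=soiled B=clean

start: loc=B A=soiled B=clean
[1] after Left: loc=A A=soiled B=clean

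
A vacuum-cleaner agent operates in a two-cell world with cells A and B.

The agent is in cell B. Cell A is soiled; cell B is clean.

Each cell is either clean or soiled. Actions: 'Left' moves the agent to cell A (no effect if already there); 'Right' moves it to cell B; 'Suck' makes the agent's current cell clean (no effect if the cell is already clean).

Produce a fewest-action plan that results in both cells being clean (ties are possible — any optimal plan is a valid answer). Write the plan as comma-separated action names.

1) do Left; now in A — A soiled, B clean
2) do Suck; now in A — A clean, B clean
min 2: go A then Suck

Left, Suck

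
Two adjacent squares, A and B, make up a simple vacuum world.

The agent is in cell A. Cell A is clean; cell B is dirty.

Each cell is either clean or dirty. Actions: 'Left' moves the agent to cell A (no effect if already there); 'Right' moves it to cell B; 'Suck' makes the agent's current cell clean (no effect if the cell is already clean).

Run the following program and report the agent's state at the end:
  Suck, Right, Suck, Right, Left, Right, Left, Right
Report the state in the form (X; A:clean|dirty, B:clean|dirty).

Suck (#1): (A; A:clean, B:dirty)
Right (#2): (B; A:clean, B:dirty)
Suck (#3): (B; A:clean, B:clean)
Right (#4): (B; A:clean, B:clean)
Left (#5): (A; A:clean, B:clean)
Right (#6): (B; A:clean, B:clean)
Left (#7): (A; A:clean, B:clean)
Right (#8): (B; A:clean, B:clean)

(B; A:clean, B:clean)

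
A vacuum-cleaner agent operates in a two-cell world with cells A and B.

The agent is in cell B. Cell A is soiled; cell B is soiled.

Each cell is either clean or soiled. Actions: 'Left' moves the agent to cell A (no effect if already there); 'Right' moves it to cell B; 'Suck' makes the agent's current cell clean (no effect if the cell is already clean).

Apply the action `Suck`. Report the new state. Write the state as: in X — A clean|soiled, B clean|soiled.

start: in B — A soiled, B soiled
[1] after Suck: in B — A soiled, B clean

in B — A soiled, B clean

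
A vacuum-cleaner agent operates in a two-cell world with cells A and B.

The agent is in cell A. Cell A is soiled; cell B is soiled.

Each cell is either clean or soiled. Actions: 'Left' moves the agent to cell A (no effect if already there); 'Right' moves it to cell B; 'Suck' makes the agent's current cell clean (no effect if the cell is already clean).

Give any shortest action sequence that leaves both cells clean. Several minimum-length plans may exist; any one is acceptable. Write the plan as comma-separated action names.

Suck, Right, Suck

t=1 Suck ⇒ (A; A:clean, B:soiled)
t=2 Right ⇒ (B; A:clean, B:soiled)
t=3 Suck ⇒ (B; A:clean, B:clean)
min 3: Suck A + move + Suck B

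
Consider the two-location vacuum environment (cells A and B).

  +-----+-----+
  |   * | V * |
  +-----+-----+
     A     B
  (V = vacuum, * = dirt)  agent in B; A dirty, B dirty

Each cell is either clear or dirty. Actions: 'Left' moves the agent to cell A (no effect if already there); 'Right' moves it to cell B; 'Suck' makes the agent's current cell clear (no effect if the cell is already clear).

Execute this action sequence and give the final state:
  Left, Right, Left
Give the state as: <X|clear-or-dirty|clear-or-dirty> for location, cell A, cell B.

[1] after Left: <A|dirty|dirty>
[2] after Right: <B|dirty|dirty>
[3] after Left: <A|dirty|dirty>

<A|dirty|dirty>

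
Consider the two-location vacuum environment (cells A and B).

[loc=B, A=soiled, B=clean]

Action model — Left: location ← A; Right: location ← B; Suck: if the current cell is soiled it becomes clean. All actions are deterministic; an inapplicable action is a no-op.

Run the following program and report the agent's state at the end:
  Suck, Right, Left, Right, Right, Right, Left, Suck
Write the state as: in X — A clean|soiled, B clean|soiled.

in A — A clean, B clean

step 1/8 (Suck): in B — A soiled, B clean
step 2/8 (Right): in B — A soiled, B clean
step 3/8 (Left): in A — A soiled, B clean
step 4/8 (Right): in B — A soiled, B clean
step 5/8 (Right): in B — A soiled, B clean
step 6/8 (Right): in B — A soiled, B clean
step 7/8 (Left): in A — A soiled, B clean
step 8/8 (Suck): in A — A clean, B clean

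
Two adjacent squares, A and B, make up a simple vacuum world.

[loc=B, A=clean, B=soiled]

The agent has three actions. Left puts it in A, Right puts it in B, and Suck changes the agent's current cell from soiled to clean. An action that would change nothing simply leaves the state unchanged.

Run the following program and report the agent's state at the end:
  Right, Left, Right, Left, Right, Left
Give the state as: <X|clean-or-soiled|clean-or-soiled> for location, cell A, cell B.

<A|clean|soiled>

1) do Right; now <B|clean|soiled>
2) do Left; now <A|clean|soiled>
3) do Right; now <B|clean|soiled>
4) do Left; now <A|clean|soiled>
5) do Right; now <B|clean|soiled>
6) do Left; now <A|clean|soiled>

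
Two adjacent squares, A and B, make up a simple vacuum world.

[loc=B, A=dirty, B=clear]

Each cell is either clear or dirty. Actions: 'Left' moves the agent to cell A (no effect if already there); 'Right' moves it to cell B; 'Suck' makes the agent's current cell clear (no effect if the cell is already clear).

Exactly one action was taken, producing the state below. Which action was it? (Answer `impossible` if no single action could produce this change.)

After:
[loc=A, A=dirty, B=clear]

Left

try  Left: <A|dirty|clear>  ← match
try Right: <B|dirty|clear>
try  Suck: <B|dirty|clear>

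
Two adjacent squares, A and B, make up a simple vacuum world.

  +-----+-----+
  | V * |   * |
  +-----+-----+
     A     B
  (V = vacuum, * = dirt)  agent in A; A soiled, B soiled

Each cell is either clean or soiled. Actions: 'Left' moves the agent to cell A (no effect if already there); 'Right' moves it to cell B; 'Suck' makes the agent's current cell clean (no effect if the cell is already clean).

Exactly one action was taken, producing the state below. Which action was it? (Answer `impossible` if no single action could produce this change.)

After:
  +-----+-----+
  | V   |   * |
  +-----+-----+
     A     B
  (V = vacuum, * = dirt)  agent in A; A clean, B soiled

Suck

try  Left: <A|soiled|soiled>
try Right: <B|soiled|soiled>
try  Suck: <A|clean|soiled>  ← match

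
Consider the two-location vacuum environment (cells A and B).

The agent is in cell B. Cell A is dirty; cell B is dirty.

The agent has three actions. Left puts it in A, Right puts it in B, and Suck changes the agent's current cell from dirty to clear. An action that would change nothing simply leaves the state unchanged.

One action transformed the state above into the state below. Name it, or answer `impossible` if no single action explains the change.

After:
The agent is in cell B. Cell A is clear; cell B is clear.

impossible

try  Left: (A; A:dirty, B:dirty)
try Right: (B; A:dirty, B:dirty)
try  Suck: (B; A:dirty, B:clear)
no single action produces the after-state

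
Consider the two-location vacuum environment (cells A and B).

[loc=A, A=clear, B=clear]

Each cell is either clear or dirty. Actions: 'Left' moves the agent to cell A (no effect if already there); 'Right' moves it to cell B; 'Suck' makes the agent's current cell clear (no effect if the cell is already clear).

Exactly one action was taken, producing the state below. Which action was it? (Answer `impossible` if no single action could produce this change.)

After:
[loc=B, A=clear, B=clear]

Right

try  Left: (A; A:clear, B:clear)
try Right: (B; A:clear, B:clear)  ← match
try  Suck: (A; A:clear, B:clear)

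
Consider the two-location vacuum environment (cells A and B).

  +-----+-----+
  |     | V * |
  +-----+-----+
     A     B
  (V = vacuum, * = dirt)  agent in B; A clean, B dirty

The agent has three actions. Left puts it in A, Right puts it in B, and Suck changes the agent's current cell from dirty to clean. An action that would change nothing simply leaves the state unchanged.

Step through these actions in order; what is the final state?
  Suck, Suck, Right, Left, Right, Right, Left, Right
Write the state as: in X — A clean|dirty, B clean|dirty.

in B — A clean, B clean

step 1/8 (Suck): in B — A clean, B clean
step 2/8 (Suck): in B — A clean, B clean
step 3/8 (Right): in B — A clean, B clean
step 4/8 (Left): in A — A clean, B clean
step 5/8 (Right): in B — A clean, B clean
step 6/8 (Right): in B — A clean, B clean
step 7/8 (Left): in A — A clean, B clean
step 8/8 (Right): in B — A clean, B clean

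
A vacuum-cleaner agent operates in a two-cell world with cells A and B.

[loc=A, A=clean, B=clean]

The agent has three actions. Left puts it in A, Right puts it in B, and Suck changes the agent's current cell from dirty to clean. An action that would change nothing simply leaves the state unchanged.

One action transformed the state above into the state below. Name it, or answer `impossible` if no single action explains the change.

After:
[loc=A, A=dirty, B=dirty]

try  Left: in A — A clean, B clean
try Right: in B — A clean, B clean
try  Suck: in A — A clean, B clean
no single action produces the after-state

impossible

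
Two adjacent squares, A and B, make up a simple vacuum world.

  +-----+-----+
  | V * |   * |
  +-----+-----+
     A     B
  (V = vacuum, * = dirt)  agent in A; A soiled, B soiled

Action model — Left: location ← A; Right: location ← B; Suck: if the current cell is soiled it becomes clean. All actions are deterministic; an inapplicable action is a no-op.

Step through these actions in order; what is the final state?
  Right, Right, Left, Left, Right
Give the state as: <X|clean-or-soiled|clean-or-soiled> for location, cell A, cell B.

t=1 Right ⇒ <B|soiled|soiled>
t=2 Right ⇒ <B|soiled|soiled>
t=3 Left ⇒ <A|soiled|soiled>
t=4 Left ⇒ <A|soiled|soiled>
t=5 Right ⇒ <B|soiled|soiled>

<B|soiled|soiled>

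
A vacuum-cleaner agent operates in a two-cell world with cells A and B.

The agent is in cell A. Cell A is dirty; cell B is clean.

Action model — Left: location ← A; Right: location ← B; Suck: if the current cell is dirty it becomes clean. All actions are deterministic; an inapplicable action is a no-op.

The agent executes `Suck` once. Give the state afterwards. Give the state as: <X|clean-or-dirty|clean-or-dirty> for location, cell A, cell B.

start: <A|dirty|clean>
[1] after Suck: <A|clean|clean>

<A|clean|clean>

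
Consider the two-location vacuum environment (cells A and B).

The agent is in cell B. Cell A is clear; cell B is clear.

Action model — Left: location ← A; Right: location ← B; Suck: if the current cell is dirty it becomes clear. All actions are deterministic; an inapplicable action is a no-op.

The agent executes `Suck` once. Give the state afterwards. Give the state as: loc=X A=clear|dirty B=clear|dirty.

loc=B A=clear B=clear

start: loc=B A=clear B=clear
t=1 Suck ⇒ loc=B A=clear B=clear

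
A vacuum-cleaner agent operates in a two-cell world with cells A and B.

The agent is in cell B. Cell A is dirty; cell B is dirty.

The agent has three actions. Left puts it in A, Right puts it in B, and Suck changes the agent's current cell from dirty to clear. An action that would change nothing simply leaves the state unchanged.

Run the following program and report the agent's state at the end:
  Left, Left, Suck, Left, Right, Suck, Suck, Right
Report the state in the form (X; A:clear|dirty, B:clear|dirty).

(B; A:clear, B:clear)

1) do Left; now (A; A:dirty, B:dirty)
2) do Left; now (A; A:dirty, B:dirty)
3) do Suck; now (A; A:clear, B:dirty)
4) do Left; now (A; A:clear, B:dirty)
5) do Right; now (B; A:clear, B:dirty)
6) do Suck; now (B; A:clear, B:clear)
7) do Suck; now (B; A:clear, B:clear)
8) do Right; now (B; A:clear, B:clear)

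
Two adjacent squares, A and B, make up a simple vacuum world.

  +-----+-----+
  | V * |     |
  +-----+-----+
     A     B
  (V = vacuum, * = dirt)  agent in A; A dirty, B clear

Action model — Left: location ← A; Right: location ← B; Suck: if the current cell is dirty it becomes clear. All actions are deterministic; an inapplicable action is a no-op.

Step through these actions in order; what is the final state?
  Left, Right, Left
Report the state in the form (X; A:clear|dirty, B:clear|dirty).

t=1 Left ⇒ (A; A:dirty, B:clear)
t=2 Right ⇒ (B; A:dirty, B:clear)
t=3 Left ⇒ (A; A:dirty, B:clear)

(A; A:dirty, B:clear)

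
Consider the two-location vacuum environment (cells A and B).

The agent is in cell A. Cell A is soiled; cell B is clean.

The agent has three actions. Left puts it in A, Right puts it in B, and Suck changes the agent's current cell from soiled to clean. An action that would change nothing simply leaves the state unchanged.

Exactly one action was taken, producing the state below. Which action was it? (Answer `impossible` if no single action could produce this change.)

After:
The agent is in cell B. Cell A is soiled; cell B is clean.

try  Left: (A; A:soiled, B:clean)
try Right: (B; A:soiled, B:clean)  ← match
try  Suck: (A; A:clean, B:clean)

Right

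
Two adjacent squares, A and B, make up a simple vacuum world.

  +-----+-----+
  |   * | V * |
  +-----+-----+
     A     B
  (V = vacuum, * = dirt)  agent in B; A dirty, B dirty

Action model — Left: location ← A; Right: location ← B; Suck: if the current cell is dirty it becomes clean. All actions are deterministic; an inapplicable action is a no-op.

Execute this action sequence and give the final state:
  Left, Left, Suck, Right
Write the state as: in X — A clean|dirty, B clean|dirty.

in B — A clean, B dirty

t=1 Left ⇒ in A — A dirty, B dirty
t=2 Left ⇒ in A — A dirty, B dirty
t=3 Suck ⇒ in A — A clean, B dirty
t=4 Right ⇒ in B — A clean, B dirty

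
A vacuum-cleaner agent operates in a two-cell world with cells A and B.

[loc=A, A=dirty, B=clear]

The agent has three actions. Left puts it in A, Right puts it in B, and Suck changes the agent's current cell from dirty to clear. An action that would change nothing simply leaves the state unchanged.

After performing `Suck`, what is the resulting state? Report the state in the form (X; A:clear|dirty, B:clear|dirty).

start: (A; A:dirty, B:clear)
1. Suck → (A; A:clear, B:clear)

(A; A:clear, B:clear)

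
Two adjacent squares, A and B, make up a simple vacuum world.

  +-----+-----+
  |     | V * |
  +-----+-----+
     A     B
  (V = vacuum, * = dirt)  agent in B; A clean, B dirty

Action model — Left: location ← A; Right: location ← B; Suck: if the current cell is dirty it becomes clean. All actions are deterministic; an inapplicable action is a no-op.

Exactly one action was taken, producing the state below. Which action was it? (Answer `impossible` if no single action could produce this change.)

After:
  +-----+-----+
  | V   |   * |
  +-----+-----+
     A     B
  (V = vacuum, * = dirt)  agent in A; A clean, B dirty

try  Left: loc=A A=clean B=dirty  ← match
try Right: loc=B A=clean B=dirty
try  Suck: loc=B A=clean B=clean

Left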